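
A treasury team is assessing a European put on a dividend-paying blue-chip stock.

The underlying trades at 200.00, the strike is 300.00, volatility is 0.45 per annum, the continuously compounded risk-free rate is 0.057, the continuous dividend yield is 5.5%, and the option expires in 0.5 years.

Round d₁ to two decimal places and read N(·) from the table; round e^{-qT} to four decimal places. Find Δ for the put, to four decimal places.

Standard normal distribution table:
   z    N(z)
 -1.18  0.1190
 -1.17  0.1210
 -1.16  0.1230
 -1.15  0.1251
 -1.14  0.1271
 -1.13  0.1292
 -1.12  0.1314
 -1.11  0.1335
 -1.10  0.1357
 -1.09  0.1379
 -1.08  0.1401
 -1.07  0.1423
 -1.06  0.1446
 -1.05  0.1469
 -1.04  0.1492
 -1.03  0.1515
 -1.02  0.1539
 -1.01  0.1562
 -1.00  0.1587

σ√T = 0.45·√0.5 = 0.3182
d₁ = [ln(200/300) + (0.057 − 0.055 + ½·0.45²)·0.5] / (σ√T) = (-0.4055 + 0.0516) / 0.3182 = -1.1120 → -1.11
N(d₁) = N(-1.11) = 0.1335
Δ_put = exp(−qT)·(N(d₁) − 1) = 0.9729·(0.1335 − 1) = -0.8430

-0.8430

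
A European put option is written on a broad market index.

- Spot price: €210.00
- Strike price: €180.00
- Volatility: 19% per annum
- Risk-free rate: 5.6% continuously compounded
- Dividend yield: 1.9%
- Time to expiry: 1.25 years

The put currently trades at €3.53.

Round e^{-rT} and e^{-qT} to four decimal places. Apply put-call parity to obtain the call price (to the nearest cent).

€40.76

e^(−qT) = e^(−0.019·1.25) = 0.9765;  e^(−rT) = e^(−0.056·1.25) = 0.9324
Put-call parity: C − P = S·e^(−qT) − K·e^(−rT) = 210·0.9765 − 180·0.9324 = 205.0650 − 167.8320 = 37.2330
C = P + (C − P) = 3.53 + (37.2330) = 40.7630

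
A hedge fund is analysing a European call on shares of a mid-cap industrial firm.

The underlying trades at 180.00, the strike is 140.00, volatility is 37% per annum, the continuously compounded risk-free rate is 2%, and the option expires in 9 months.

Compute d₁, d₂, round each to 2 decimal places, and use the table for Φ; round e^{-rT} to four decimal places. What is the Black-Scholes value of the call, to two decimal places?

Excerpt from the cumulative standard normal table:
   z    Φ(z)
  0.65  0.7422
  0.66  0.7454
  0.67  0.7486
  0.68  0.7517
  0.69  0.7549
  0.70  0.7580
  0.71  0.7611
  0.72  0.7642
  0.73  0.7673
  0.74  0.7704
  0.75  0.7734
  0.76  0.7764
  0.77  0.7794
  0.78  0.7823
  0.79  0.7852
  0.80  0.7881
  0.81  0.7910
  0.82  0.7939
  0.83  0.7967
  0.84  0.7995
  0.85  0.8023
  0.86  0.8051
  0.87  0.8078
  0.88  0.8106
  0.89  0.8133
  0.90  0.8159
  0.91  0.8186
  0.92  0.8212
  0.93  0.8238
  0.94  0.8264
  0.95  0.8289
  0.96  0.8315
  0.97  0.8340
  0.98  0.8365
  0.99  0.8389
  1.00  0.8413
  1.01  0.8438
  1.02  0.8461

47.76

σ√T = 0.37 × 0.8660 = 0.3204
d₁ = [ln(180/140) + (0.02 + 0.37²/2)·0.75] / 0.3204 = [0.2513 + 0.0663] / 0.3204 = 0.9913 ≈ 0.99
d₂ = d₁ − σ√T = 0.9913 − 0.3204 = 0.6709 ≈ 0.67
e^(−rT) = e^(−0.02·0.75) = 0.9851
N(d₁) = N(0.99) = 0.8389;  N(d₂) = N(0.67) = 0.7486
C = 180·0.8389 − 140·0.9851·0.7486 = 151.0020 − 103.2424 = 47.7596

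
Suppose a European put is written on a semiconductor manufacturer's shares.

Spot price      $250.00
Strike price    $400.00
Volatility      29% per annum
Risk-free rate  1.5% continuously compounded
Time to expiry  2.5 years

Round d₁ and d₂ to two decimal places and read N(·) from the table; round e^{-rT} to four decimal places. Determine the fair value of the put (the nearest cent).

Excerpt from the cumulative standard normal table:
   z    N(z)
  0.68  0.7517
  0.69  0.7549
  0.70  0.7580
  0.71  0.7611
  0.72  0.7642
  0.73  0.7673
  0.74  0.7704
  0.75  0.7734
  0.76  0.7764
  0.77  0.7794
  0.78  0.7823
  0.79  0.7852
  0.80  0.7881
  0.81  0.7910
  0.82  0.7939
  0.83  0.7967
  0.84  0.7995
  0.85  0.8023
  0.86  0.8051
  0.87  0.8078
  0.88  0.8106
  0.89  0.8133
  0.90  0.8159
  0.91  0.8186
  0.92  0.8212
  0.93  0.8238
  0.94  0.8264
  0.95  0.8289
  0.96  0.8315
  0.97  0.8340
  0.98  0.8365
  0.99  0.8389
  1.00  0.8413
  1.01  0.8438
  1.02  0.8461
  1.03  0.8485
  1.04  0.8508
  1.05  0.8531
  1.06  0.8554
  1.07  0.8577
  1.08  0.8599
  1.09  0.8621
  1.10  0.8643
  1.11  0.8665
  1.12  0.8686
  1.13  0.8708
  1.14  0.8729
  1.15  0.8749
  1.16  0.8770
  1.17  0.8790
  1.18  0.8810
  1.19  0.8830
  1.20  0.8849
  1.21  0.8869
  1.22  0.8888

$148.39

T = 2.5;  σ√T = 0.4585
ln(S/K) + (r + σ²/2)T = ln(250/400) + (0.015 + 0.29²/2)·2.5 = -0.4700 + 0.1426 = -0.3274
d₁ = -0.3274 / 0.4585 = -0.7140 ≈ -0.71
d₂ = d₁ − σ√T = -0.7140 − 0.4585 = -1.1725 ≈ -1.17
e^(−rT) = e^(−0.015·2.5) = 0.9632
N(−d₂) = N(1.17) = 0.8790;  N(−d₁) = N(0.71) = 0.7611
P = 400·0.9632·0.8790 − 250·0.7611 = 338.6611 − 190.2750 = 148.3861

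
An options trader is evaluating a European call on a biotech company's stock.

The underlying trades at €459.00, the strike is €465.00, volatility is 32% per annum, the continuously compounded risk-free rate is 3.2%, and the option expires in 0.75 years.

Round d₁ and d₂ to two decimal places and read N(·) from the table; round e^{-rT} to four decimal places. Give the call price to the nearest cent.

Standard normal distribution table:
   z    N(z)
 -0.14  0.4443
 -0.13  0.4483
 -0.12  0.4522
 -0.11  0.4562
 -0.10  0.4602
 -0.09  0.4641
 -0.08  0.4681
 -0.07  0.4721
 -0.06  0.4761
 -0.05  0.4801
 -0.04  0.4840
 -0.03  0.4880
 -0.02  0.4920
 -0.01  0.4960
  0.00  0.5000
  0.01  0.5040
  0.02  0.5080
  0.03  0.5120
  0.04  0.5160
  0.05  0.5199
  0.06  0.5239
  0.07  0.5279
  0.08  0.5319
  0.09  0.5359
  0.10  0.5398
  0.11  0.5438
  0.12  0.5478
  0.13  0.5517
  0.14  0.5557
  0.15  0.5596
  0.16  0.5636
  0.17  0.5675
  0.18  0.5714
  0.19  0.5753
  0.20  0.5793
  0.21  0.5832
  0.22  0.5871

σ√T = 0.32 × 0.8660 = 0.2771
ln(S/K) + (r + σ²/2)T = ln(459/465) + (0.032 + 0.32²/2)·0.75 = -0.0130 + 0.0624 = 0.0494
d₁ = 0.0494 / 0.2771 = 0.1783 ≈ 0.18
d₂ = d₁ − σ√T = 0.1783 − 0.2771 = -0.0988 ≈ -0.10
exp(−rT) = exp(−0.032·0.75) = 0.9763
C = 459·N(0.18) − 465·0.9763·N(-0.10) = 459·0.5714 − 465·0.9763·0.4602 = 262.2726 − 208.9214 = 53.3512

€53.35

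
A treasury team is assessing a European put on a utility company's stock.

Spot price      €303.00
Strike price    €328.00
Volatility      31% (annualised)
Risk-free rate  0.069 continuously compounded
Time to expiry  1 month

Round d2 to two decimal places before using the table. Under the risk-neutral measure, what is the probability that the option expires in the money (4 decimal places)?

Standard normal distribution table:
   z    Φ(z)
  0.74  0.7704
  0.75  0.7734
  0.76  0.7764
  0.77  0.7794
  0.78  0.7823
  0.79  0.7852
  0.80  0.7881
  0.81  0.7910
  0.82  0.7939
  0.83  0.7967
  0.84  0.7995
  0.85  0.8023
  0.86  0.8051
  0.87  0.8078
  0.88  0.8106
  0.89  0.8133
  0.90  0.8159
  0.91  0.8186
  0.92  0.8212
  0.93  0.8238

T = 0.08333;  σ√T = 0.0895
ln(S/K) + (r + σ²/2)T = ln(303/328) + (0.069 + 0.31²/2)·0.08333 = -0.0793 + 0.0098 = -0.0695
d₁ = -0.0695 / 0.0895 = -0.7769 → -0.78
d₂ = d₁ − σ√T = -0.7769 − 0.0895 = -0.8664 → -0.87
Pr(exercise) under Q = N(−d₂) = N(0.87) = 0.8078

0.8078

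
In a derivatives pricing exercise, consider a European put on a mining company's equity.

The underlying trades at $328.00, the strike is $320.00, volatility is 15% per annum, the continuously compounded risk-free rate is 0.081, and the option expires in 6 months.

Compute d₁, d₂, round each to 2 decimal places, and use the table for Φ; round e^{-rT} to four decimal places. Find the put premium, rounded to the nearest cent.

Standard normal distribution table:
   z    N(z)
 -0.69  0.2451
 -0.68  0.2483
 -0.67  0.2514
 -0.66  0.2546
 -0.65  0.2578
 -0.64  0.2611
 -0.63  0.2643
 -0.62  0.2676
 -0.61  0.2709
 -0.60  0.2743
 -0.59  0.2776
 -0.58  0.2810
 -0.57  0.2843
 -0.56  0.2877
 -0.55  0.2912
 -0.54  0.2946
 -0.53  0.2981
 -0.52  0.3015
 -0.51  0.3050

T = 0.5;  σ√T = 0.1061
d₁ = [ln(328/320) + (0.081 + 0.15²/2)·0.5] / 0.1061 = [0.0247 + 0.0461] / 0.1061 = 0.6677 ≈ 0.67
d₂ = d₁ − σ√T = 0.6677 − 0.1061 = 0.5616 ≈ 0.56
e^(−rT) = e^(−0.081·0.5) = 0.9603
N(−d₂) = N(-0.56) = 0.2877;  N(−d₁) = N(-0.67) = 0.2514
P = 320·0.9603·0.2877 − 328·0.2514 = 88.4091 − 82.4592 = 5.9499

$5.95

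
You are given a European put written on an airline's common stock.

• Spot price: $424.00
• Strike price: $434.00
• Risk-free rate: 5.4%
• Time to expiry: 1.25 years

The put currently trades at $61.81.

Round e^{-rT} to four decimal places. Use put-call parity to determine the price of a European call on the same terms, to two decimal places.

$80.15

e^(−rT) = e^(−0.054·1.25) = 0.9347
Put-call parity: C − P = S − K·e^(−rT) = 424 − 434·0.9347 = 424 − 405.6598 = 18.3402
C = P + (C − P) = 61.81 + (18.3402) = 80.1502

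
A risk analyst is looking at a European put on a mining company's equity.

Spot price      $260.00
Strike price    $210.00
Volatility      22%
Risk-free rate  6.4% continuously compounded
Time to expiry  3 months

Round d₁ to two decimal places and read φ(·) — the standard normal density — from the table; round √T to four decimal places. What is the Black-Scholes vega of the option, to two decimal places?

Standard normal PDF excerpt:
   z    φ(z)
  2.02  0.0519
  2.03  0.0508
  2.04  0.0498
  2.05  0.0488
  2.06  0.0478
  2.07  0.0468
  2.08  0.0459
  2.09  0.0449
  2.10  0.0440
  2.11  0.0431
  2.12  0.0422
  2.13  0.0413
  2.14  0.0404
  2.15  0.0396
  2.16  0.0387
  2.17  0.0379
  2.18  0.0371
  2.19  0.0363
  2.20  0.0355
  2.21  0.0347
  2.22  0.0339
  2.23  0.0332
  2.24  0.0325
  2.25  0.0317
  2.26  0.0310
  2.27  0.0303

σ√T = 0.22·√0.25 = 0.1100
ln(S/K) + (r + σ²/2)T = ln(260/210) + (0.064 + 0.22²/2)·0.25 = 0.2136 + 0.0221 = 0.2356
d₁ = 0.2356 / 0.1100 = 2.1420 ≈ 2.14
√T = √0.25 = 0.5000
φ(d₁) = φ(2.14) = 0.0404
vega = S·φ(d₁)·√T = 260·0.0404·0.5000 = 5.2520
(Call and put vega coincide under Black-Scholes.)

5.25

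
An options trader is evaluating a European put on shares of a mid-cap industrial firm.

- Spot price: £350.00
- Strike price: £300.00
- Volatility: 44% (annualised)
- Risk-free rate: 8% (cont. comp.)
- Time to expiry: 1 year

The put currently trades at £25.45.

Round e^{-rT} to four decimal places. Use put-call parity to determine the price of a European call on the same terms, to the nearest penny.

£98.52

e^(−rT) = e^(−0.08·1) = 0.9231
Put-call parity: C − P = S − K·e^(−rT) = 350 − 300·0.9231 = 350 − 276.9300 = 73.0700
C = P + (C − P) = 25.45 + (73.0700) = 98.5200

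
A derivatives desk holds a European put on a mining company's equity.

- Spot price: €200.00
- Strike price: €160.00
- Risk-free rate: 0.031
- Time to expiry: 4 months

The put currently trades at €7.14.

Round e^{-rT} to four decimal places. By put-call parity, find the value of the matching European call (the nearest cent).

€48.79

exp(−rT) = exp(−0.031·0.3333) = 0.9897
Put-call parity: C − P = S − K·e^(−rT) = 200 − 160·0.9897 = 200 − 158.3520 = 41.6480
C = P + (C − P) = 7.14 + (41.6480) = 48.7880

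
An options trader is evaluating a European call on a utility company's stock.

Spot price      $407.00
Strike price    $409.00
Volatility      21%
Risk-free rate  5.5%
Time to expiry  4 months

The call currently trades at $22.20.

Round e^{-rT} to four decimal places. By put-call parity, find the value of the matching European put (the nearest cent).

e^(−rT) = e^(−0.055·0.3333) = 0.9818
Put-call parity: C − P = S − K·e^(−rT) = 407 − 409·0.9818 = 407 − 401.5562 = 5.4438
P = C − (C − P) = 22.20 − (5.4438) = 16.7562

$16.76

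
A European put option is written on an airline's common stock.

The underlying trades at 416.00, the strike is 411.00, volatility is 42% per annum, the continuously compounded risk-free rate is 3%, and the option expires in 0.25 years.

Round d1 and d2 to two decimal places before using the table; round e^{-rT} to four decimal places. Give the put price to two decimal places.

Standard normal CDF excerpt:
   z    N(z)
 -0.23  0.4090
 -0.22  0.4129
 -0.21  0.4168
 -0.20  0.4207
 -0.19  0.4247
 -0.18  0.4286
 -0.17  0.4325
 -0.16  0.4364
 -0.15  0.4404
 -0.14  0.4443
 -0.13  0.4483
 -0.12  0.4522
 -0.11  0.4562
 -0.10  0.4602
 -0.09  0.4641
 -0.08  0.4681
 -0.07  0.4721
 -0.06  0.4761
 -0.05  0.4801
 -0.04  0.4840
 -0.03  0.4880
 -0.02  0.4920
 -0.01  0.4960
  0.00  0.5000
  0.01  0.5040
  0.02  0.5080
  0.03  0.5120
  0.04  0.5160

T = 0.25;  σ√T = 0.2100
d₁ = [ln(416/411) + (0.03 + 0.42²/2)·0.25] / 0.2100 = [0.0121 + 0.0295] / 0.2100 = 0.1983 ≈ 0.20
d₂ = d₁ − σ√T = 0.1983 − 0.2100 = -0.0117 ≈ -0.01
exp(−rT) = exp(−0.03·0.25) = 0.9925
N(−d₂) = N(0.01) = 0.5040;  N(−d₁) = N(-0.20) = 0.4207
P = 411·0.9925·0.5040 − 416·0.4207 = 205.5904 − 175.0112 = 30.5792

30.58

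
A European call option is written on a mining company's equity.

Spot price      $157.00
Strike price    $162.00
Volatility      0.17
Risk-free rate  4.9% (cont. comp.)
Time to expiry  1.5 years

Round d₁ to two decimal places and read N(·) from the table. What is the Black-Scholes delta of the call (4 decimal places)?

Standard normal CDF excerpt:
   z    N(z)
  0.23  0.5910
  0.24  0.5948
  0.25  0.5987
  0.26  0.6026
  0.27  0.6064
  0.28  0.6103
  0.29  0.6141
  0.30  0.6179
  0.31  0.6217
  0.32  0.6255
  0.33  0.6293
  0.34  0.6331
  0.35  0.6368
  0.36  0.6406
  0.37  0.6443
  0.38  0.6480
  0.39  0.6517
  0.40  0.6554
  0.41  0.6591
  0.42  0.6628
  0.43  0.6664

0.6217

σ√T = 0.17 × 1.2247 = 0.2082
ln(S/K) + (r + σ²/2)T = ln(157/162) + (0.049 + 0.17²/2)·1.5 = -0.0314 + 0.0952 = 0.0638
d₁ = 0.0638 / 0.2082 = 0.3065 → 0.31
N(d₁) = N(0.31) = 0.6217
Δ_call = N(d₁) = 0.6217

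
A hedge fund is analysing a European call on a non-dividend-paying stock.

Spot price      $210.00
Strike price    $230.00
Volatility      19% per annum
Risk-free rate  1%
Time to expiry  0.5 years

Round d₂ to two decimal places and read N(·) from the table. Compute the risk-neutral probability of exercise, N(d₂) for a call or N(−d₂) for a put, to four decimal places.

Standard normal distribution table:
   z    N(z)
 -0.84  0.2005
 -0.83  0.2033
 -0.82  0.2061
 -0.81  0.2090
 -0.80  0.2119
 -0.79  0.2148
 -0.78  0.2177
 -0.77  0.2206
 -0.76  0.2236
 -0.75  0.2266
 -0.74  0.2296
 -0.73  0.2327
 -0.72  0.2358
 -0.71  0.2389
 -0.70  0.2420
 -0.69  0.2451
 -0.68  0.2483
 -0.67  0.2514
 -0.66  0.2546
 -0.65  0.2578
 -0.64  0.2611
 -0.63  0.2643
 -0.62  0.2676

0.2389

σ√T = 0.19·√0.5 = 0.1344
d₁ = [ln(210/230) + (0.01 + ½·0.19²)·0.5] / (σ√T) = (-0.0910 + 0.0140) / 0.1344 = -0.5727 ≈ -0.57
d₂ = -0.5727 − 0.1344 = -0.7071 ≈ -0.71
Pr(exercise) under Q = N(d₂) = 0.2389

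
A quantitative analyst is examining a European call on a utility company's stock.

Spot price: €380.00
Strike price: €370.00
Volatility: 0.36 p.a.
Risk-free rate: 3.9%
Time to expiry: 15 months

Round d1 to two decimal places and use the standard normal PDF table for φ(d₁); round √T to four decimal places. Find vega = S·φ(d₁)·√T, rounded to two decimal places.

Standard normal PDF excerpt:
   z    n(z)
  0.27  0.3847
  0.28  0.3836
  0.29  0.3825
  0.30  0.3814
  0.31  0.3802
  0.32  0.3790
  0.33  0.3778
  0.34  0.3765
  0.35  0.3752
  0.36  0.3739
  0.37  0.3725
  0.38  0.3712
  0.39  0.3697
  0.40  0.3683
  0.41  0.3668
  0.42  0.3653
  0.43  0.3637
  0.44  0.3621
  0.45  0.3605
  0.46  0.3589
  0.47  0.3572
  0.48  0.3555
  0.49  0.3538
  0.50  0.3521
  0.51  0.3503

σ√T = 0.36·√1.25 = 0.4025
d₁ = [ln(380/370) + (0.039 + 0.36²/2)·1.25] / 0.4025 = [0.0267 + 0.1298] / 0.4025 = 0.3886 which rounds to 0.39
√T = √1.25 = 1.1180
φ(d₁) = φ(0.39) = 0.3697
vega = S·φ(d₁)·√T = 380·0.3697·1.1180 = 157.0633

157.06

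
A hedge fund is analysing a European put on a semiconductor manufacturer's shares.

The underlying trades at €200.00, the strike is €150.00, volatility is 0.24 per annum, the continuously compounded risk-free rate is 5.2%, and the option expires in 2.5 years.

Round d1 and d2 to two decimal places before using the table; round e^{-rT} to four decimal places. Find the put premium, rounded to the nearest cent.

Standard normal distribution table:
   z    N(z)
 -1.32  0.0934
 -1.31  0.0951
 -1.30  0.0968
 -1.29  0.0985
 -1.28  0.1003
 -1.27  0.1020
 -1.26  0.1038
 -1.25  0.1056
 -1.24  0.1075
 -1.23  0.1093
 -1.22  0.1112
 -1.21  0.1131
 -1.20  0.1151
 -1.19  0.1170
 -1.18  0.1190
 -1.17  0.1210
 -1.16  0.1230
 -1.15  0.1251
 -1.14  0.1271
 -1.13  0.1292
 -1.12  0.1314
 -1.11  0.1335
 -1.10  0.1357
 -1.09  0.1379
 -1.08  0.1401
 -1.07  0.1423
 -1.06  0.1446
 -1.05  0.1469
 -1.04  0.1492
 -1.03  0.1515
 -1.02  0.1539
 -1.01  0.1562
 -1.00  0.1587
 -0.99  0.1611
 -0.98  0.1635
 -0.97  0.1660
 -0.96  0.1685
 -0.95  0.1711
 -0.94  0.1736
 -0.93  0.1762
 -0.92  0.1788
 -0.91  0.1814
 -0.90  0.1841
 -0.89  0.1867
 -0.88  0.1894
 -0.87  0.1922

€4.19

σ√T = 0.24·√2.5 = 0.3795
d₁ = [ln(200/150) + (0.052 + 0.24²/2)·2.5] / 0.3795 = [0.2877 + 0.2020] / 0.3795 = 1.2904 ⇒ 1.29
d₂ = d₁ − σ√T = 1.2904 − 0.3795 = 0.9110 ⇒ 0.91
e^(−rT) = e^(−0.052·2.5) = 0.8781
P = 150·0.8781·N(-0.91) − 200·N(-1.29) = 150·0.8781·0.1814 − 200·0.0985 = 23.8931 − 19.7000 = 4.1931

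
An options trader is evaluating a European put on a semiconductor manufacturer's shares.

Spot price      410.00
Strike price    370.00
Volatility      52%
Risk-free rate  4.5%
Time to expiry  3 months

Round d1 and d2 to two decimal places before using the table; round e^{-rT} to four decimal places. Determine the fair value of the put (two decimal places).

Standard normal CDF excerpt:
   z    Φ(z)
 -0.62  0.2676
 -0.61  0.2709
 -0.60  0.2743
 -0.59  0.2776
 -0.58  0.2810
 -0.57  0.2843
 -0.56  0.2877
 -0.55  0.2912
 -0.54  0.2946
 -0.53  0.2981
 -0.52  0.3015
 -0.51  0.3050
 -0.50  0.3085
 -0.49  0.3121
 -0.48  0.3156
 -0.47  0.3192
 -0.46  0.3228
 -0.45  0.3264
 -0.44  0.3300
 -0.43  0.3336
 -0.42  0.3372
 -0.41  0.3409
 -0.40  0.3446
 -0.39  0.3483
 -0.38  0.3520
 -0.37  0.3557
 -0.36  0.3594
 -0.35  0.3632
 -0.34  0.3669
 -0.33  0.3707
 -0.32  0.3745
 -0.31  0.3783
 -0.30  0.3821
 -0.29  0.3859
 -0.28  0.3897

T = 0.25;  σ√T = 0.2600
d₁ = [ln(410/370) + (0.045 + 0.52²/2)·0.25] / 0.2600 = [0.1027 + 0.0451] / 0.2600 = 0.5681 ⇒ 0.57
d₂ = d₁ − σ√T = 0.5681 − 0.2600 = 0.3081 ⇒ 0.31
exp(−rT) = exp(−0.045·0.25) = 0.9888
N(−d₂) = N(-0.31) = 0.3783;  N(−d₁) = N(-0.57) = 0.2843
P = 370·0.9888·0.3783 − 410·0.2843 = 138.4033 − 116.5630 = 21.8403

21.84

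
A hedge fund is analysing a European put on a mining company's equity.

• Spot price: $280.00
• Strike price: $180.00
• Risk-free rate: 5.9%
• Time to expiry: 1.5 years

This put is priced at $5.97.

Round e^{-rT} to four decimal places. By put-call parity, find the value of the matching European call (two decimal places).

$121.22

exp(−rT) = exp(−0.059·1.5) = 0.9153
Put-call parity: C − P = S − K·e^(−rT) = 280 − 180·0.9153 = 280 − 164.7540 = 115.2460
C = P + (C − P) = 5.97 + (115.2460) = 121.2160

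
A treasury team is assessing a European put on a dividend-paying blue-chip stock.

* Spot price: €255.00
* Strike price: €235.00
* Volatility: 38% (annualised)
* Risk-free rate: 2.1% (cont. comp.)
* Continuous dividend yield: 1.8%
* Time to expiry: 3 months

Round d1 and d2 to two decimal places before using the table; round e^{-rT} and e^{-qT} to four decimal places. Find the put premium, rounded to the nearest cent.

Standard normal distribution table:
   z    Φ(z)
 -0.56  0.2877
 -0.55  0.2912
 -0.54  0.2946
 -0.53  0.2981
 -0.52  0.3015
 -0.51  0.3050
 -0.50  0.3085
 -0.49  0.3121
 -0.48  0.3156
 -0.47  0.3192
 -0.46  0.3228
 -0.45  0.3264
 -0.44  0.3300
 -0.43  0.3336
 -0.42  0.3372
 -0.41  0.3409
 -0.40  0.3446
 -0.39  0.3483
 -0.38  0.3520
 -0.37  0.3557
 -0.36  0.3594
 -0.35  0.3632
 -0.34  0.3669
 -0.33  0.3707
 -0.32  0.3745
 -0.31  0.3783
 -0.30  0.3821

σ√T = 0.38·√0.25 = 0.1900
d₁ = [ln(255/235) + (0.021 − 0.018 + ½·0.38²)·0.25] / (σ√T) = (0.0817 + 0.0188) / 0.1900 = 0.5288 → 0.53
d₂ = 0.5288 − 0.1900 = 0.3388 → 0.34
e^(−qT) = e^(−0.018·0.25) = 0.9955;  e^(−rT) = e^(−0.021·0.25) = 0.9948
N(−d₂) = N(-0.34) = 0.3669;  N(−d₁) = N(-0.53) = 0.2981
P = 235·0.9948·0.3669 − 255·0.9955·0.2981 = 85.7731 − 75.6734 = 10.0997

€10.10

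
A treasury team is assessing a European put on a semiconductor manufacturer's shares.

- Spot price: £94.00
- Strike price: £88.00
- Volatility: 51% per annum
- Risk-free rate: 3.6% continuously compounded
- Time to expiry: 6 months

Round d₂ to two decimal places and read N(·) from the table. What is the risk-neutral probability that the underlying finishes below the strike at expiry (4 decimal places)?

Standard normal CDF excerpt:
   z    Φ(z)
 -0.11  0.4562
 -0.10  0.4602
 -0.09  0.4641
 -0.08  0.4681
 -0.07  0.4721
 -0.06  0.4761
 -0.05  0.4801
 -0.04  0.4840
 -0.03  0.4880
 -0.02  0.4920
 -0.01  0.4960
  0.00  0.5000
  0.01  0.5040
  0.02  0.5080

σ√T = 0.51·√0.5 = 0.3606
d₁ = [ln(94/88) + (0.036 + ½·0.51²)·0.5] / (σ√T) = (0.0660 + 0.0830) / 0.3606 = 0.4131 ⇒ 0.41
d₂ = 0.4131 − 0.3606 = 0.0525 ⇒ 0.05
Pr(exercise) under Q = N(−d₂) = N(-0.05) = 0.4801

0.4801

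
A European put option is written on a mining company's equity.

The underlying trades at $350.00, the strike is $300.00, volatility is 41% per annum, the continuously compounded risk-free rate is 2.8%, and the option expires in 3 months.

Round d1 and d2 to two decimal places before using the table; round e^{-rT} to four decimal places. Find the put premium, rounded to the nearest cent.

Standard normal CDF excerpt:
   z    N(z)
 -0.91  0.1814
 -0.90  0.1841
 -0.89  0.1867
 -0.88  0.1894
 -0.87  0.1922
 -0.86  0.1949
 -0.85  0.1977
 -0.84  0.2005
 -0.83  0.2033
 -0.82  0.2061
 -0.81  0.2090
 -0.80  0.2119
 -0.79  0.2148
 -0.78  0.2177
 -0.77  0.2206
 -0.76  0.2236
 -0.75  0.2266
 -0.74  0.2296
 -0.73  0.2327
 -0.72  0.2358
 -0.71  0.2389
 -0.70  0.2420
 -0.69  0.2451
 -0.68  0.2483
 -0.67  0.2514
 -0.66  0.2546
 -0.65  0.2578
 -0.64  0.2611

$8.62

σ√T = 0.41·√0.25 = 0.2050
d₁ = [ln(350/300) + (0.028 + 0.41²/2)·0.25] / 0.2050 = [0.1542 + 0.0280] / 0.2050 = 0.8886 → 0.89
d₂ = d₁ − σ√T = 0.8886 − 0.2050 = 0.6836 → 0.68
e^(−rT) = e^(−0.028·0.25) = 0.9930
N(−d₂) = N(-0.68) = 0.2483;  N(−d₁) = N(-0.89) = 0.1867
P = 300·0.9930·0.2483 − 350·0.1867 = 73.9686 − 65.3450 = 8.6236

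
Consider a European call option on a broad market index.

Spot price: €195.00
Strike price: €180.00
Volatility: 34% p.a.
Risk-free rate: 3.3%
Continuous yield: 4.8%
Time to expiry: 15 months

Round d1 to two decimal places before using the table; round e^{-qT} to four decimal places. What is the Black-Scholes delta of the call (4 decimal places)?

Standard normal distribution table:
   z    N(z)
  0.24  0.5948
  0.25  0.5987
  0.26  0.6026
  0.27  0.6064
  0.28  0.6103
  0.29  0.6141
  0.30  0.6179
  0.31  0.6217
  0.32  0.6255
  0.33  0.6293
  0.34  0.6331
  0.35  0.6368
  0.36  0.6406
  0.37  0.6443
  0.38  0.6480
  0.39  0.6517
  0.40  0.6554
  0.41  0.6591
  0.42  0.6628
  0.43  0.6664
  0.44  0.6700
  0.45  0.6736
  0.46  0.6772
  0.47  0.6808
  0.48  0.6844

σ√T = 0.34 × 1.1180 = 0.3801
d₁ = [ln(195/180) + (0.033 − 0.048 + 0.34²/2)·1.25] / 0.3801 = [0.0800 + 0.0535] / 0.3801 = 0.3513 ≈ 0.35
N(d₁) = N(0.35) = 0.6368
Δ_call = e^(−qT)·N(d₁) = 0.9418·0.6368 = 0.5997

0.5997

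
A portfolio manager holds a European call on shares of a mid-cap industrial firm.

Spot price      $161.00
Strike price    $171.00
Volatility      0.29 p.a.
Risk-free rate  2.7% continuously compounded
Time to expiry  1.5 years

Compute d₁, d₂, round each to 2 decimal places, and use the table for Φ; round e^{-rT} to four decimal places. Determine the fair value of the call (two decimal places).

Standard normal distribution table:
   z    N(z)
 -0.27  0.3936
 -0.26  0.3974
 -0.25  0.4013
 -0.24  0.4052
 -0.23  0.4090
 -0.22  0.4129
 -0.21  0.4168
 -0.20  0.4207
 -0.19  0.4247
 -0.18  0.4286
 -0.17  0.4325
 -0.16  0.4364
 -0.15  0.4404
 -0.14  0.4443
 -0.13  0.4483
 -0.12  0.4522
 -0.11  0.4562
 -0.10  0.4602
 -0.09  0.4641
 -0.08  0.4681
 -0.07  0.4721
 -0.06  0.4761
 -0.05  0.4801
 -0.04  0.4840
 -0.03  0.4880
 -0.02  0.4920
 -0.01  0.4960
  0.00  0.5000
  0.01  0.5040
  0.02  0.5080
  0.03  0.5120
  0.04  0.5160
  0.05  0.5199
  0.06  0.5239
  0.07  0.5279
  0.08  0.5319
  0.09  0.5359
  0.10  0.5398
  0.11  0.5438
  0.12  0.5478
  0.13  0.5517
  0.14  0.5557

$21.03

T = 1.5;  σ√T = 0.3552
d₁ = [ln(161/171) + (0.027 + 0.29²/2)·1.5] / 0.3552 = [-0.0603 + 0.1036] / 0.3552 = 0.1220 which rounds to 0.12
d₂ = d₁ − σ√T = 0.1220 − 0.3552 = -0.2332 which rounds to -0.23
e^(−rT) = e^(−0.027·1.5) = 0.9603
N(d₁) = N(0.12) = 0.5478;  N(d₂) = N(-0.23) = 0.4090
C = 161·0.5478 − 171·0.9603·0.4090 = 88.1958 − 67.1624 = 21.0334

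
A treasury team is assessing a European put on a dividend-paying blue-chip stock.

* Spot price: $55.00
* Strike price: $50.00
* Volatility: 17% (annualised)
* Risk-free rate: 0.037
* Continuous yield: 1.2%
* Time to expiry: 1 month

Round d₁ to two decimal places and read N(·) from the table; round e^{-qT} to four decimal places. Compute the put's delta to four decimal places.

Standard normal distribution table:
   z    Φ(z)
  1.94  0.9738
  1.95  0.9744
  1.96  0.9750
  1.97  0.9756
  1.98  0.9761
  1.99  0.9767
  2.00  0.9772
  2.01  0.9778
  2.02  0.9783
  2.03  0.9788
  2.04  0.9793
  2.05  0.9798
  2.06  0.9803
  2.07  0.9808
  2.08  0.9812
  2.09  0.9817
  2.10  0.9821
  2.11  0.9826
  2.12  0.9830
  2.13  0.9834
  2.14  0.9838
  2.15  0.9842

σ√T = 0.17 × 0.2887 = 0.0491
ln(S/K) + (r − q + σ²/2)T = ln(55/50) + (0.037 − 0.012 + 0.17²/2)·0.08333 = 0.0953 + 0.0033 = 0.0986
d₁ = 0.0986 / 0.0491 = 2.0091 ≈ 2.01
N(d₁) = N(2.01) = 0.9778
Δ_put = exp(−qT)·(N(d₁) − 1) = 0.9990·(0.9778 − 1) = -0.0222

-0.0222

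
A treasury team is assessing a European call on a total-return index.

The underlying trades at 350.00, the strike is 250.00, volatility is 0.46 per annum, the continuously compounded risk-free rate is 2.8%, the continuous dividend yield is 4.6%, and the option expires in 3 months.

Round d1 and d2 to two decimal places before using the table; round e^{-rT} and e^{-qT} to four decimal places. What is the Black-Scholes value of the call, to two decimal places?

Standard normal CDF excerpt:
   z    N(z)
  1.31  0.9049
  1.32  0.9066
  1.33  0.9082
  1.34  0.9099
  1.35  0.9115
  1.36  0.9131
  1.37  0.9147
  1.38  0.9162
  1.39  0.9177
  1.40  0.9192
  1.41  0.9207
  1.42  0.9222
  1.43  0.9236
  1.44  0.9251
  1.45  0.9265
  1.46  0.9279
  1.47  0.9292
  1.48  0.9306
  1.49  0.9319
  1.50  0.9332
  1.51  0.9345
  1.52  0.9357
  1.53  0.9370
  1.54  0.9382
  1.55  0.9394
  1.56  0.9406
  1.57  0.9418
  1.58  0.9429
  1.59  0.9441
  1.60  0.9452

100.00

σ√T = 0.46·√0.25 = 0.2300
d₁ = [ln(350/250) + (0.028 − 0.046 + 0.46²/2)·0.25] / 0.2300 = [0.3365 + 0.0220] / 0.2300 = 1.5584 ⇒ 1.56
d₂ = d₁ − σ√T = 1.5584 − 0.2300 = 1.3284 ⇒ 1.33
exp(−qT) = exp(−0.046·0.25) = 0.9886;  exp(−rT) = exp(−0.028·0.25) = 0.9930
N(d₁) = N(1.56) = 0.9406;  N(d₂) = N(1.33) = 0.9082
C = 350·0.9886·0.9406 − 250·0.9930·0.9082 = 325.4570 − 225.4607 = 99.9964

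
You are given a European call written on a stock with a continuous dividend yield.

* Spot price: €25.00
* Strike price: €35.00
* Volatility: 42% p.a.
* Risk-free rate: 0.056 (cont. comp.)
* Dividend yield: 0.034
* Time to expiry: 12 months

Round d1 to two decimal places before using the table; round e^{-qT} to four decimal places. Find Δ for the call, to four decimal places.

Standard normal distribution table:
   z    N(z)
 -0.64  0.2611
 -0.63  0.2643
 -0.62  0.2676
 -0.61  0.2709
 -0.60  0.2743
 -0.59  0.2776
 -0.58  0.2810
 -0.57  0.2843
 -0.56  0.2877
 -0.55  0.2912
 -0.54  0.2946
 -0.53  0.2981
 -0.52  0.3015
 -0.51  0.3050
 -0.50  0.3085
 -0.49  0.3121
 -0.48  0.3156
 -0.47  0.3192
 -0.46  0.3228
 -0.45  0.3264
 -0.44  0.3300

T = 1;  σ√T = 0.4200
d₁ = [ln(25/35) + (0.056 − 0.034 + 0.42²/2)·1] / 0.4200 = [-0.3365 + 0.1102] / 0.4200 = -0.5387 → -0.54
N(d₁) = N(-0.54) = 0.2946
Δ_call = exp(−qT)·N(d₁) = 0.9666·0.2946 = 0.2848

0.2848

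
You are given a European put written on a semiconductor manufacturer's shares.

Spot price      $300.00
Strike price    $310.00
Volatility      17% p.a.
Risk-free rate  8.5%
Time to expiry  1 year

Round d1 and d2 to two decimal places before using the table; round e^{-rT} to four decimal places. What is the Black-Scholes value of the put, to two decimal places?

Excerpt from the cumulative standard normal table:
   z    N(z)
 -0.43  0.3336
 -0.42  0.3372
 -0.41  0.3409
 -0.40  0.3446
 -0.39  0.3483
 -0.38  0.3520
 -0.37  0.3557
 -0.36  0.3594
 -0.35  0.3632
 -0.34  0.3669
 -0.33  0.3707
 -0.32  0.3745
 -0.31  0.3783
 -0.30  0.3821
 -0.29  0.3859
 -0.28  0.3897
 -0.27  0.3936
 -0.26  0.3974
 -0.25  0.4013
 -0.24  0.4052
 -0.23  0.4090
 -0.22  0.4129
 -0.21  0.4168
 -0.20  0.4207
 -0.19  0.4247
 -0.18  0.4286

T = 1;  σ√T = 0.1700
d₁ = [ln(300/310) + (0.085 + ½·0.17²)·1] / (σ√T) = (-0.0328 + 0.0995) / 0.1700 = 0.3921 ≈ 0.39
d₂ = 0.3921 − 0.1700 = 0.2221 ≈ 0.22
exp(−rT) = exp(−0.085·1) = 0.9185
N(−d₂) = N(-0.22) = 0.4129;  N(−d₁) = N(-0.39) = 0.3483
P = 310·0.9185·0.4129 − 300·0.3483 = 117.5671 − 104.4900 = 13.0771

$13.08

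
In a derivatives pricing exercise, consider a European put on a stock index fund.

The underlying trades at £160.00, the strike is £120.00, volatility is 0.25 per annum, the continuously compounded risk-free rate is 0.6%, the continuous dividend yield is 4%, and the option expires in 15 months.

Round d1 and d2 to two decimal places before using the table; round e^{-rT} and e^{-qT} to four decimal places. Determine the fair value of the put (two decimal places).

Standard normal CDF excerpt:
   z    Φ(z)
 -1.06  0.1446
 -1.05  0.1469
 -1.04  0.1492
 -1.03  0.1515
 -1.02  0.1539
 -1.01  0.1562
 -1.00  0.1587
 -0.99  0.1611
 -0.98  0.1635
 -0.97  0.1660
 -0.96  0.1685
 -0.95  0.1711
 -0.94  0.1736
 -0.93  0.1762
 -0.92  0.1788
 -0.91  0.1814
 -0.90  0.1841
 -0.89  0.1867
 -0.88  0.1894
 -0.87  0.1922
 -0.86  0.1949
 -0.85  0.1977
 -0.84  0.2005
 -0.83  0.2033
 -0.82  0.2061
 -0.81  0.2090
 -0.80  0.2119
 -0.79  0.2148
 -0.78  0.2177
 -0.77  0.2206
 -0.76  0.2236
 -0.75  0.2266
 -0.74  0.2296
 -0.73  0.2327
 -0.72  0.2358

£3.92

T = 1.25;  σ√T = 0.2795
d₁ = [ln(160/120) + (0.006 − 0.04 + 0.25²/2)·1.25] / 0.2795 = [0.2877 − 0.0034] / 0.2795 = 1.0169 ≈ 1.02
d₂ = d₁ − σ√T = 1.0169 − 0.2795 = 0.7374 ≈ 0.74
e^(−qT) = e^(−0.04·1.25) = 0.9512;  e^(−rT) = e^(−0.006·1.25) = 0.9925
N(−d₂) = N(-0.74) = 0.2296;  N(−d₁) = N(-1.02) = 0.1539
P = 120·0.9925·0.2296 − 160·0.9512·0.1539 = 27.3454 − 23.4223 = 3.9230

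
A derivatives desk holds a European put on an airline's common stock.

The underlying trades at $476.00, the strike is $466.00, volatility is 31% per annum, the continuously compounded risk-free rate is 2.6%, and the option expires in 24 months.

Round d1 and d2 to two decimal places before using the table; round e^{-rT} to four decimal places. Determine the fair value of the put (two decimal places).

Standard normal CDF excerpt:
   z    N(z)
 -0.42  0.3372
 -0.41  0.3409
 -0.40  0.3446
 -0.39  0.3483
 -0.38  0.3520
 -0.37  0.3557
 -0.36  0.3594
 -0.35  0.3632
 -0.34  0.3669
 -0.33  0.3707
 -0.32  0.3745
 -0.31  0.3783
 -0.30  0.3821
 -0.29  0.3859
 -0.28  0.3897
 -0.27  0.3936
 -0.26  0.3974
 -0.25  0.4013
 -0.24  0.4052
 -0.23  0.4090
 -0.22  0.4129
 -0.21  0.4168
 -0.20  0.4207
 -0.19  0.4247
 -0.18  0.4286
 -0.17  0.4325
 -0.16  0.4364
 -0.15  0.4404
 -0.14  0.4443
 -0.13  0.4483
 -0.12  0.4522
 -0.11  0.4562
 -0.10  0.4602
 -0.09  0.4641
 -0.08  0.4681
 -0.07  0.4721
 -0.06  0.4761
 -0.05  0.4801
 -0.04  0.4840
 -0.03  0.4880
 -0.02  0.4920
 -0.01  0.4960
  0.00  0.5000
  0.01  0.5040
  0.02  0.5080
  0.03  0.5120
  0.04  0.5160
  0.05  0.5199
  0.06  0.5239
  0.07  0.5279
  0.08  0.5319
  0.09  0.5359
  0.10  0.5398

T = 2;  σ√T = 0.4384
d₁ = [ln(476/466) + (0.026 + 0.31²/2)·2] / 0.4384 = [0.0212 + 0.1481] / 0.4384 = 0.3862 → 0.39
d₂ = d₁ − σ√T = 0.3862 − 0.4384 = -0.0522 → -0.05
exp(−rT) = exp(−0.026·2) = 0.9493
N(−d₂) = N(0.05) = 0.5199;  N(−d₁) = N(-0.39) = 0.3483
P = 466·0.9493·0.5199 − 476·0.3483 = 229.9901 − 165.7908 = 64.1993

$64.20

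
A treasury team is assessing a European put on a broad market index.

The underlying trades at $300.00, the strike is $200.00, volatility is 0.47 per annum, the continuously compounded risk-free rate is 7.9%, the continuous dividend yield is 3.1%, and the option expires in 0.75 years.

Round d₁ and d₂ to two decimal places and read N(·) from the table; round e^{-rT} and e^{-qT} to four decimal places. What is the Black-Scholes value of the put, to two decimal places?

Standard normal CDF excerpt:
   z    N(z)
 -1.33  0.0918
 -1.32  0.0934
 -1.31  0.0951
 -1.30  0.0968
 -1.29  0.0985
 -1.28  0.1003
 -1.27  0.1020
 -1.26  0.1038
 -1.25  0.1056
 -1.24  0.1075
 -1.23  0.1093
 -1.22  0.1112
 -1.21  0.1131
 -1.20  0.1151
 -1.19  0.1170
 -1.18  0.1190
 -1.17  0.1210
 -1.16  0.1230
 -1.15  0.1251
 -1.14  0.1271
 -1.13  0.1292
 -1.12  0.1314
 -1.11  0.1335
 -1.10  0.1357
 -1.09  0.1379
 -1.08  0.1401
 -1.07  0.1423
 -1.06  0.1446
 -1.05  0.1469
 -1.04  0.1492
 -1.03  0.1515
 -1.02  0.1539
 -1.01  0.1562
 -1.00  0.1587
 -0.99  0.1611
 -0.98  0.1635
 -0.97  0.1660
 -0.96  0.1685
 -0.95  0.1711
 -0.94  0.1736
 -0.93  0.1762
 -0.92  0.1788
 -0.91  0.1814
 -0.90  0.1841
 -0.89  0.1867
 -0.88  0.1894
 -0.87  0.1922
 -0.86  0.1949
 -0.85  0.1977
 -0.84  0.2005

$6.83

T = 0.75;  σ√T = 0.4070
d₁ = [ln(300/200) + (0.079 − 0.031 + 0.47²/2)·0.75] / 0.4070 = [0.4055 + 0.1188] / 0.4070 = 1.2881 ⇒ 1.29
d₂ = d₁ − σ√T = 1.2881 − 0.4070 = 0.8811 ⇒ 0.88
exp(−qT) = exp(−0.031·0.75) = 0.9770;  exp(−rT) = exp(−0.079·0.75) = 0.9425
N(−d₂) = N(-0.88) = 0.1894;  N(−d₁) = N(-1.29) = 0.0985
P = 200·0.9425·0.1894 − 300·0.9770·0.0985 = 35.7019 − 28.8703 = 6.8316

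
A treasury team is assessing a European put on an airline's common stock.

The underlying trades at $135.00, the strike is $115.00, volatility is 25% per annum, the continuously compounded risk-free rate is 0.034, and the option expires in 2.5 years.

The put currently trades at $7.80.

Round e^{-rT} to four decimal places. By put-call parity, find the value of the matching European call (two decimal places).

$37.17

exp(−rT) = exp(−0.034·2.5) = 0.9185
Put-call parity: C − P = S − K·e^(−rT) = 135 − 115·0.9185 = 135 − 105.6275 = 29.3725
C = P + (C − P) = 7.80 + (29.3725) = 37.1725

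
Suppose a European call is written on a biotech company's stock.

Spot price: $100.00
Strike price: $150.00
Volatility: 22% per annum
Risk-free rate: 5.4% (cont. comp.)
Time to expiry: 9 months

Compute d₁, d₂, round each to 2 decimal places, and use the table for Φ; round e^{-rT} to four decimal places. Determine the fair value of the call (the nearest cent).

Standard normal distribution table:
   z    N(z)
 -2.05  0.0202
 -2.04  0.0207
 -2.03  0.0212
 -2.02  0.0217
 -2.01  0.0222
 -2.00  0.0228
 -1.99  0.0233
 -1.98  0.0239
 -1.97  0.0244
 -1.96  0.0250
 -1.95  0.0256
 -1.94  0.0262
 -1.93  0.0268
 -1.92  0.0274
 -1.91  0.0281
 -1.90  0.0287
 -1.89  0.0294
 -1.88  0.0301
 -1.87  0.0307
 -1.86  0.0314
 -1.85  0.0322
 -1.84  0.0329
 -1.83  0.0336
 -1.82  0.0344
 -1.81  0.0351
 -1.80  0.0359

$0.24

T = 0.75;  σ√T = 0.1905
ln(S/K) + (r + σ²/2)T = ln(100/150) + (0.054 + 0.22²/2)·0.75 = -0.4055 + 0.0586 = -0.3468
d₁ = -0.3468 / 0.1905 = -1.8203 which rounds to -1.82
d₂ = d₁ − σ√T = -1.8203 − 0.1905 = -2.0108 which rounds to -2.01
e^(−rT) = e^(−0.054·0.75) = 0.9603
N(d₁) = N(-1.82) = 0.0344;  N(d₂) = N(-2.01) = 0.0222
C = 100·0.0344 − 150·0.9603·0.0222 = 3.4400 − 3.1978 = 0.2422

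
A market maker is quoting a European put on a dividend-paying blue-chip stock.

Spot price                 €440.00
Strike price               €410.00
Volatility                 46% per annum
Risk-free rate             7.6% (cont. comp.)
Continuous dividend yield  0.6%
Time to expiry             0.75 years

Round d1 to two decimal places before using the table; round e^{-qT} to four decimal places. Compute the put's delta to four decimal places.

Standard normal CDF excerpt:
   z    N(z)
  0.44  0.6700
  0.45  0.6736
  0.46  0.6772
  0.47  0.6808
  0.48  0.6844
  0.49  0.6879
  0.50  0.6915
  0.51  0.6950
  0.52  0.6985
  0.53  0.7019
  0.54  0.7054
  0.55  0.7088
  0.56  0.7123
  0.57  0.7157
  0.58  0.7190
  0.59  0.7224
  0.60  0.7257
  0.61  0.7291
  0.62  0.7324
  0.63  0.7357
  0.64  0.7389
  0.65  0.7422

T = 0.75;  σ√T = 0.3984
d₁ = [ln(440/410) + (0.076 − 0.006 + ½·0.46²)·0.75] / (σ√T) = (0.0706 + 0.1319) / 0.3984 = 0.5082 ≈ 0.51
N(d₁) = N(0.51) = 0.6950
Δ_put = exp(−qT)·(N(d₁) − 1) = 0.9955·(0.6950 − 1) = -0.3036

-0.3036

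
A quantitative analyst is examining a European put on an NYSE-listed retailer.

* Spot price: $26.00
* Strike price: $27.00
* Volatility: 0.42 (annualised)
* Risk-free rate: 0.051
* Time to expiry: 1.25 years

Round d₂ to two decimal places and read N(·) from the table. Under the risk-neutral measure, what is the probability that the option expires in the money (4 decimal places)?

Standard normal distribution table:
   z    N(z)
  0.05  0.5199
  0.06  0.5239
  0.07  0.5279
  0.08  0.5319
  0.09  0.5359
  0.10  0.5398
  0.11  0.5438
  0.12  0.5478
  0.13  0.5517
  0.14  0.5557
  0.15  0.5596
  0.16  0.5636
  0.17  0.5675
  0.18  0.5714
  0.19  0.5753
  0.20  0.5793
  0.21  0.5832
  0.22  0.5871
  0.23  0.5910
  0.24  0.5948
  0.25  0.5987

0.5714

T = 1.25;  σ√T = 0.4696
d₁ = [ln(26/27) + (0.051 + ½·0.42²)·1.25] / (σ√T) = (-0.0377 + 0.1740) / 0.4696 = 0.2902 ≈ 0.29
d₂ = 0.2902 − 0.4696 = -0.1794 ≈ -0.18
Risk-neutral Pr[S_T < K] = N(−d₂) = N(0.18) = 0.5714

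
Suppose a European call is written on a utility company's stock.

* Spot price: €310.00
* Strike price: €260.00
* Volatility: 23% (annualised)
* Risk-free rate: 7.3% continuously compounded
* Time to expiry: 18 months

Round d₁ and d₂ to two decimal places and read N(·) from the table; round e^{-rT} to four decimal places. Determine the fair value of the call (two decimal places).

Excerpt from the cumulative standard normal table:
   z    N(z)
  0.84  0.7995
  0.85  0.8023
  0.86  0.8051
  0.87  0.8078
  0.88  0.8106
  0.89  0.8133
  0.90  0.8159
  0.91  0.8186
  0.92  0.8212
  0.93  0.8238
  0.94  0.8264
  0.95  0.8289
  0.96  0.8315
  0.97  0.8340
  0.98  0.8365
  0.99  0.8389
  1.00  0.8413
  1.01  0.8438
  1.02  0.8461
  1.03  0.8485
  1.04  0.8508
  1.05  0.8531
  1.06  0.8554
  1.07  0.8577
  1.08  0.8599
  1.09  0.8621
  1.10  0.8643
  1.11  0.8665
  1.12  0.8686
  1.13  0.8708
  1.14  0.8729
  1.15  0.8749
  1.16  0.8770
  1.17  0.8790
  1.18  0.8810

€82.97

σ√T = 0.23 × 1.2247 = 0.2817
d₁ = [ln(310/260) + (0.073 + 0.23²/2)·1.5] / 0.2817 = [0.1759 + 0.1492] / 0.2817 = 1.1540 ⇒ 1.15
d₂ = d₁ − σ√T = 1.1540 − 0.2817 = 0.8723 ⇒ 0.87
e^(−rT) = e^(−0.073·1.5) = 0.8963
C = 310·N(1.15) − 260·0.8963·N(0.87) = 310·0.8749 − 260·0.8963·0.8078 = 271.2190 − 188.2481 = 82.9709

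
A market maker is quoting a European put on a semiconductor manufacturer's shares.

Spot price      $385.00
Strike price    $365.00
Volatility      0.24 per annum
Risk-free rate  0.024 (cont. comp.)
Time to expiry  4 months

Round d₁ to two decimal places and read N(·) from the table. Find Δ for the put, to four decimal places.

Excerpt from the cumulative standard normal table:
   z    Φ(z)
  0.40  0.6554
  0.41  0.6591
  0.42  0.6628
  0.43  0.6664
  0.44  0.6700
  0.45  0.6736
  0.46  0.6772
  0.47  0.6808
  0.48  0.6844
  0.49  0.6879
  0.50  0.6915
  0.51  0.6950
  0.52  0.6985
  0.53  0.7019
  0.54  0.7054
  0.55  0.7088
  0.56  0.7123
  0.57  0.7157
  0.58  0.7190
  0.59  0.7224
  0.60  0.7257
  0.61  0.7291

-0.3050

σ√T = 0.24·√0.3333 = 0.1386
d₁ = [ln(385/365) + (0.024 + 0.24²/2)·0.3333] / 0.1386 = [0.0533 + 0.0176] / 0.1386 = 0.5120 → 0.51
N(d₁) = N(0.51) = 0.6950
Δ_put = N(d₁) − 1 = 0.6950 − 1 = -0.3050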